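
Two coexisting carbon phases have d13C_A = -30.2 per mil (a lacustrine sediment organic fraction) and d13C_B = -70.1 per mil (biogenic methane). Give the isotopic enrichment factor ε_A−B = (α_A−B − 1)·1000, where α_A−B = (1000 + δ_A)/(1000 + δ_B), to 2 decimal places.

42.91 per mil

α_A−B = (1000 + -30.2) / (1000 + -70.1) = 969.8 / 929.9 = 1.042908
ε_A−B = (1.042908 − 1) × 1000 = 42.908 per mil
(The approximation ε ≈ δ_A − δ_B would give 39.9 per mil.)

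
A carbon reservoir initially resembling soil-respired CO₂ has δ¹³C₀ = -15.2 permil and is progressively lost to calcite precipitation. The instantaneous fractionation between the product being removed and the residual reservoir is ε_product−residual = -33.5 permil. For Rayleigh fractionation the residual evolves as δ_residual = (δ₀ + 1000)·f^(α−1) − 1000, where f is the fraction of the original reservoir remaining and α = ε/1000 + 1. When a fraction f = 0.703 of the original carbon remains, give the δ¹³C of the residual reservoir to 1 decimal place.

Rayleigh residual: δ_res = (δ₀ + 1000)·f^(α−1) − 1000
α = ε/1000 + 1 = 0.96650, so α − 1 = -0.03350
f^(α−1) = 0.703^(-0.03350) = 1.011875
δ_res = (-15.2 + 1000) × 1.011875 − 1000 = 996.495 − 1000 = -3.51 permil

-3.5 permil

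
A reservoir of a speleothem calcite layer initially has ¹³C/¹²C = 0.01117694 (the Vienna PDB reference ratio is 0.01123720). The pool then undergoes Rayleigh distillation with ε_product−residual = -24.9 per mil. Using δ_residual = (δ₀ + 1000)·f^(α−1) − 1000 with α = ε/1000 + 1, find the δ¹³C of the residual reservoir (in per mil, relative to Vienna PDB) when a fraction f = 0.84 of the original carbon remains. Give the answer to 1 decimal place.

-1.0 per mil

δ₀ = (0.01117694/0.01123720 − 1)×1000 = (0.994637 − 1)×1000 = -5.363 per mil
α − 1 = ε/1000 = -0.0249
f^(α−1) = 0.84^(-0.0249) = 1.004351
δ_res = (-5.363 + 1000) × 1.004351 − 1000 = 998.965 − 1000 = -1.04 per mil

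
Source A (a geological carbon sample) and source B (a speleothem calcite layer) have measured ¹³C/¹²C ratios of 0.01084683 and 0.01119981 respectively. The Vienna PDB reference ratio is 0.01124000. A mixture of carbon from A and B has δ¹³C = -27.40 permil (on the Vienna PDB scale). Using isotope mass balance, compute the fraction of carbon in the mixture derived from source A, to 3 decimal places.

δ_A = (0.01084683/0.01124000 − 1)×1000 = (0.965020 − 1)×1000 = -34.980 permil
δ_B = (0.01119981/0.01124000 − 1)×1000 = (0.996424 − 1)×1000 = -3.576 permil
f_A = (δ_mix − δ_B)/(δ_A − δ_B) = (-27.40 − (-3.576))/(-34.980 − (-3.576))
f_A = -23.824 / -31.404 = 0.7586

0.759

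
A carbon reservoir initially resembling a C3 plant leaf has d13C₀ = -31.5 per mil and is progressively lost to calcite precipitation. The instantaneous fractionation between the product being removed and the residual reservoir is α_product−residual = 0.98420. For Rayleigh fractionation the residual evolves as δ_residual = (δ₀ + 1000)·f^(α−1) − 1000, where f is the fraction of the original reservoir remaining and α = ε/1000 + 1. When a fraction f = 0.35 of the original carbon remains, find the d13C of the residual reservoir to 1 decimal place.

Rayleigh residual: δ_res = (δ₀ + 1000)·f^(α−1) − 1000
α − 1 = -0.01580
f^(α−1) = 0.35^(-0.01580) = 1.016726
δ_res = (-31.5 + 1000) × 1.016726 − 1000 = 984.699 − 1000 = -15.30 per mil

-15.3 per mil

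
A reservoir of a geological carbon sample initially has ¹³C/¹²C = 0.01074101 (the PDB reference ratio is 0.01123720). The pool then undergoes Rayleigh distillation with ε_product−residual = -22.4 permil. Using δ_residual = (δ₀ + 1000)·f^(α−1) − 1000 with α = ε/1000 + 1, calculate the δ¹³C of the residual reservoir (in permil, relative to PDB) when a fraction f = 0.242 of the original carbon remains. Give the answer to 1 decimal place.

δ₀ = (0.01074101/0.01123720 − 1)×1000 = (0.955844 − 1)×1000 = -44.156 permil
α − 1 = ε/1000 = -0.0224
f^(α−1) = 0.242^(-0.0224) = 1.032292
δ_res = (-44.156 + 1000) × 1.032292 − 1000 = 986.710 − 1000 = -13.29 permil

-13.3 permil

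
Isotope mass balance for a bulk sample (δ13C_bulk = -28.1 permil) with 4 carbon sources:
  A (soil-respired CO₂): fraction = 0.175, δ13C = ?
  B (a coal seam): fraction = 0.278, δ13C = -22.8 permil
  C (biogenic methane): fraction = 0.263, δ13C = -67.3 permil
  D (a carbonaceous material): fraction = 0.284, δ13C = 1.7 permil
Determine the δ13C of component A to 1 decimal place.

Isotope mass balance: δ_bulk = Σ fᵢ·δᵢ.
-28.1 = 0.175×δ_A + 0.278×(-22.8) + 0.263×(-67.3) + 0.284×(1.7)
0.175·δ_A = -28.1 − (-23.556) = -4.544
δ_A = -4.544 / 0.175 = -25.97 permil

-26.0 permil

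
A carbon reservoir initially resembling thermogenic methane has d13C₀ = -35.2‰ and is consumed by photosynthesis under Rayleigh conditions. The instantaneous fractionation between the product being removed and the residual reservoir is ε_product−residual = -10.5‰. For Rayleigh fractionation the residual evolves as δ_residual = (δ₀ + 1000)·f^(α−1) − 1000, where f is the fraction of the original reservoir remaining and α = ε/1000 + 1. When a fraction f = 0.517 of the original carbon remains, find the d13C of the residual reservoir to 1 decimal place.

Rayleigh residual: δ_res = (δ₀ + 1000)·f^(α−1) − 1000
α = ε/1000 + 1 = 0.98950, so α − 1 = -0.01050
f^(α−1) = 0.517^(-0.01050) = 1.006951
δ_res = (-35.2 + 1000) × 1.006951 − 1000 = 971.506 − 1000 = -28.49‰

-28.5‰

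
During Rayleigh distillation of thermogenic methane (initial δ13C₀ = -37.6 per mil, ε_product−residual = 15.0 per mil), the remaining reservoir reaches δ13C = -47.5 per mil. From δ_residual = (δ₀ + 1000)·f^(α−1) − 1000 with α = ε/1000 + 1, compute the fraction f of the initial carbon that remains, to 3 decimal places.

0.502

α − 1 = ε/1000 = 0.0150
(δ_res + 1000)/(δ₀ + 1000) = (-47.5 + 1000)/(-37.6 + 1000) = 952.5/962.4 = 0.989713
f = 0.989713^(1/0.0150) = exp(ln(0.989713)/0.0150) = exp(-0.01034/0.0150)
f = exp(-0.6893) = 0.5019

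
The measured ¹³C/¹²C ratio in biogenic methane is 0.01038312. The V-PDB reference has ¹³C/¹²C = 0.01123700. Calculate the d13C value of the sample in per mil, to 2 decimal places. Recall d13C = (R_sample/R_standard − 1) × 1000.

d13C = (R_sample / R_standard − 1) × 1000
R_sample / R_standard = 0.01038312 / 0.01123700 = 0.924012
d13C = (0.924012 − 1) × 1000 = -75.988 per mil

-75.99 per mil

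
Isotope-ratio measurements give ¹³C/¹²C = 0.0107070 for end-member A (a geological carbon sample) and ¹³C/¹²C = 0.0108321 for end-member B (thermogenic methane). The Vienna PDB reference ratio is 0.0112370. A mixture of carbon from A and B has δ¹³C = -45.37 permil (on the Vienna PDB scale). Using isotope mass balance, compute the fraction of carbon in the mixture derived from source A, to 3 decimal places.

δ_A = (0.0107070/0.0112370 − 1)×1000 = (0.952834 − 1)×1000 = -47.166 permil
δ_B = (0.0108321/0.0112370 − 1)×1000 = (0.963967 − 1)×1000 = -36.033 permil
f_A = (δ_mix − δ_B)/(δ_A − δ_B) = (-45.37 − (-36.033))/(-47.166 − (-36.033))
f_A = -9.337 / -11.133 = 0.8387

0.839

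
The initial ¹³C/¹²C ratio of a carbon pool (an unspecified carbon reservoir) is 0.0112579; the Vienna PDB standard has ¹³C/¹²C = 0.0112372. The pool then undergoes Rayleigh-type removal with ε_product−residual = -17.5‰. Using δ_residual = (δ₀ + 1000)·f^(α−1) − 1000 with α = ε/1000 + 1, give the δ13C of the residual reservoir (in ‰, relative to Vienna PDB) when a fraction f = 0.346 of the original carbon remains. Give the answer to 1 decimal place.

δ₀ = (0.0112579/0.0112372 − 1)×1000 = (1.001842 − 1)×1000 = 1.842‰
α − 1 = ε/1000 = -0.0175
f^(α−1) = 0.346^(-0.0175) = 1.018747
δ_res = (1.842 + 1000) × 1.018747 − 1000 = 1020.623 − 1000 = 20.62‰

20.6‰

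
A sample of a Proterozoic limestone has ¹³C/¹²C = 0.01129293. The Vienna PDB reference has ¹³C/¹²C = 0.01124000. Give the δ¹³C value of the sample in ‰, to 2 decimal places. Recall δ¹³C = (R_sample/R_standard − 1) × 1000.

4.71‰

δ¹³C = (R_sample / R_standard − 1) × 1000
R_sample / R_standard = 0.01129293 / 0.01124000 = 1.004709
δ¹³C = (1.004709 − 1) × 1000 = 4.709‰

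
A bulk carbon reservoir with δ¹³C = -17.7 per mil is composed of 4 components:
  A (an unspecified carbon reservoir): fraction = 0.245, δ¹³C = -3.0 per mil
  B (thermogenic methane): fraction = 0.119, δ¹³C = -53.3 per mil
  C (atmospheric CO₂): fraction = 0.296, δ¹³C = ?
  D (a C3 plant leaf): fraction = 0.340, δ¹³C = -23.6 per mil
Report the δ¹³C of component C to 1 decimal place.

-8.8 per mil

Isotope mass balance: δ_bulk = Σ fᵢ·δᵢ.
-17.7 = 0.245×(-3.0) + 0.119×(-53.3) + 0.296×δ_C + 0.340×(-23.6)
0.296·δ_C = -17.7 − (-15.102) = -2.598
δ_C = -2.598 / 0.296 = -8.78 per mil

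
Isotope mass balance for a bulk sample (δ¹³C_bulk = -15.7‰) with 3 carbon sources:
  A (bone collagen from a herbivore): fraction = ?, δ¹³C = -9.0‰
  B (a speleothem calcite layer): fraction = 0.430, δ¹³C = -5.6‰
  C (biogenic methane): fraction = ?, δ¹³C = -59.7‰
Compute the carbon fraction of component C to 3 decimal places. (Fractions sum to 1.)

Let f_C and f_A be the unknown fractions; fractions sum to 1 so f_C + f_A = 0.570.
Mass balance: Σ fᵢ·δᵢ = δ_bulk ⇒ f_C·(-59.7) + f_A·(-9.0) = -15.7 − (-2.408) = -13.292
Substitute f_A = 0.570 − f_C:
f_C·(-59.7 − -9.0) = -13.292 − 0.570×(-9.0) = -8.162
f_C = -8.162 / -50.7 = 0.1610

0.161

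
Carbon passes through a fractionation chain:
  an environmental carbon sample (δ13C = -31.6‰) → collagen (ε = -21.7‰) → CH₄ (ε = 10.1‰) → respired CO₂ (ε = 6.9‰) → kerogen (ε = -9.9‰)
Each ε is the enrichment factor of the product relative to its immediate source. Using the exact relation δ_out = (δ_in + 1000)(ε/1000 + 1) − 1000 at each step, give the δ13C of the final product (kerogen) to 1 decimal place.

-46.0‰

step 1: δ = (-31.60 + 1000)·(-21.7/1000 + 1) − 1000 = -52.61‰
step 2: δ = (-52.61 + 1000)·(10.1/1000 + 1) − 1000 = -43.05‰
step 3: δ = (-43.05 + 1000)·(6.9/1000 + 1) − 1000 = -36.44‰
step 4: δ = (-36.44 + 1000)·(-9.9/1000 + 1) − 1000 = -45.98‰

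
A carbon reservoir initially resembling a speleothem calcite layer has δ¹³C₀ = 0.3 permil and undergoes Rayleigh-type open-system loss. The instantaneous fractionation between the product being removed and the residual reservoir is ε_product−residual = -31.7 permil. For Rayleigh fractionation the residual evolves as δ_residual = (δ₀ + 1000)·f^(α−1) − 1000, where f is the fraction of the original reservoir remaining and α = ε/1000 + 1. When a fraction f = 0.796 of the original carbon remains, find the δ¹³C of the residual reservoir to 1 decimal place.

Rayleigh residual: δ_res = (δ₀ + 1000)·f^(α−1) − 1000
α = ε/1000 + 1 = 0.96830, so α − 1 = -0.03170
f^(α−1) = 0.796^(-0.03170) = 1.007259
δ_res = (0.3 + 1000) × 1.007259 − 1000 = 1007.561 − 1000 = 7.56 permil

7.6 permil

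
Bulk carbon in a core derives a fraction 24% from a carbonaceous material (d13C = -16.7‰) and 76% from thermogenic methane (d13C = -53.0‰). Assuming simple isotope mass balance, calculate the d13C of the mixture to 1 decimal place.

-44.3‰

δ_mix = f_A·δ_A + f_B·δ_B
δ_mix = 0.24 × (-16.7) + 0.76 × (-53.0)
δ_mix = -4.01 + -40.28 = -44.29‰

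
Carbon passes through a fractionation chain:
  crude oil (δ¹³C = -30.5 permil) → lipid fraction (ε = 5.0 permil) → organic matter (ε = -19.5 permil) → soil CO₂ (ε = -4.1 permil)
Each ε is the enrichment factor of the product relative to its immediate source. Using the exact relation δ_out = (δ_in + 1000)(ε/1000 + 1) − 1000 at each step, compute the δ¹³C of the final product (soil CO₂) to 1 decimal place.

step 1: δ = (-30.50 + 1000)·(5.0/1000 + 1) − 1000 = -25.65 permil
step 2: δ = (-25.65 + 1000)·(-19.5/1000 + 1) − 1000 = -44.65 permil
step 3: δ = (-44.65 + 1000)·(-4.1/1000 + 1) − 1000 = -48.57 permil

-48.6 permil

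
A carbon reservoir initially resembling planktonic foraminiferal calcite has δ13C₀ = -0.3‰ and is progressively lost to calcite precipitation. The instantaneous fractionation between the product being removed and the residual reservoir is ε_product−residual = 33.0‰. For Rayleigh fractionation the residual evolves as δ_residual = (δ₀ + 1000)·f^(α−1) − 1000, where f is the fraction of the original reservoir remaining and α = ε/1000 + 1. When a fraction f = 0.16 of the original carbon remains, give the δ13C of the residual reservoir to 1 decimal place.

Rayleigh residual: δ_res = (δ₀ + 1000)·f^(α−1) − 1000
α = ε/1000 + 1 = 1.03300, so α − 1 = 0.03300
f^(α−1) = 0.16^(0.03300) = 0.941317
δ_res = (-0.3 + 1000) × 0.941317 − 1000 = 941.035 − 1000 = -58.97‰

-59.0‰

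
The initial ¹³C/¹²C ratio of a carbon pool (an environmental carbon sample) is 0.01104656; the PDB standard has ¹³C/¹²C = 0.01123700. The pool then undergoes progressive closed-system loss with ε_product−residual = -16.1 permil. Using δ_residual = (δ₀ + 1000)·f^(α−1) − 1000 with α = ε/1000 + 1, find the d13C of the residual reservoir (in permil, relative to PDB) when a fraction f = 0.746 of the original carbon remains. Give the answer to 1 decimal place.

-12.3 permil

δ₀ = (0.01104656/0.01123700 − 1)×1000 = (0.983052 − 1)×1000 = -16.948 permil
α − 1 = ε/1000 = -0.0161
f^(α−1) = 0.746^(-0.0161) = 1.004729
δ_res = (-16.948 + 1000) × 1.004729 − 1000 = 987.701 − 1000 = -12.30 permil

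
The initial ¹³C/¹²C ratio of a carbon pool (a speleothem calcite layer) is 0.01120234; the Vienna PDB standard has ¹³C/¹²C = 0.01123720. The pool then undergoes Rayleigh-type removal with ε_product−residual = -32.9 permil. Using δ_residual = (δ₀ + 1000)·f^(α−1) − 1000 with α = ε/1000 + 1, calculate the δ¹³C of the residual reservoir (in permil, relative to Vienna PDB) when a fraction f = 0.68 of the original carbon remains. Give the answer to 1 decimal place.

9.6 permil

δ₀ = (0.01120234/0.01123720 − 1)×1000 = (0.996898 − 1)×1000 = -3.102 permil
α − 1 = ε/1000 = -0.0329
f^(α−1) = 0.68^(-0.0329) = 1.012769
δ_res = (-3.102 + 1000) × 1.012769 − 1000 = 1009.627 − 1000 = 9.63 permil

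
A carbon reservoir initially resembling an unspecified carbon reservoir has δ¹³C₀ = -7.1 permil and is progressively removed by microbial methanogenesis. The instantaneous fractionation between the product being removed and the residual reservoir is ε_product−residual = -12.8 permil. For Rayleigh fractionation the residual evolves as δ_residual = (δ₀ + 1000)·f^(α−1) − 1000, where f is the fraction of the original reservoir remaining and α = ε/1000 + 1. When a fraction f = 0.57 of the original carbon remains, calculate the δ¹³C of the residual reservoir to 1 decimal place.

Rayleigh residual: δ_res = (δ₀ + 1000)·f^(α−1) − 1000
α = ε/1000 + 1 = 0.98720, so α − 1 = -0.01280
f^(α−1) = 0.57^(-0.01280) = 1.007221
δ_res = (-7.1 + 1000) × 1.007221 − 1000 = 1000.070 − 1000 = 0.07 permil

0.1 permil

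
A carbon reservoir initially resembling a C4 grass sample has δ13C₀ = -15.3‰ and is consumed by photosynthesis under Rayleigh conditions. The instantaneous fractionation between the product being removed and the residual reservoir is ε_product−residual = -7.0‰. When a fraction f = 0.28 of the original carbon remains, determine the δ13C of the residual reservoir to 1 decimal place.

-6.5‰

Rayleigh residual: δ_res = (δ₀ + 1000)·f^(α−1) − 1000
α = ε/1000 + 1 = 0.99300, so α − 1 = -0.00700
f^(α−1) = 0.28^(-0.00700) = 1.008951
δ_res = (-15.3 + 1000) × 1.008951 − 1000 = 993.514 − 1000 = -6.49‰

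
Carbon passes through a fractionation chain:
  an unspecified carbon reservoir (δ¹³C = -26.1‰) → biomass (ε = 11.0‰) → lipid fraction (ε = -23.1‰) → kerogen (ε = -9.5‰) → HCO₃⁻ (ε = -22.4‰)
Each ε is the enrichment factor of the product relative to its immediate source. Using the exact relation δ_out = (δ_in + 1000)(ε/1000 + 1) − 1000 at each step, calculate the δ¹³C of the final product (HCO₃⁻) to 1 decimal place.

-68.6‰

step 1: δ = (-26.10 + 1000)·(11.0/1000 + 1) − 1000 = -15.39‰
step 2: δ = (-15.39 + 1000)·(-23.1/1000 + 1) − 1000 = -38.13‰
step 3: δ = (-38.13 + 1000)·(-9.5/1000 + 1) − 1000 = -47.27‰
step 4: δ = (-47.27 + 1000)·(-22.4/1000 + 1) − 1000 = -68.61‰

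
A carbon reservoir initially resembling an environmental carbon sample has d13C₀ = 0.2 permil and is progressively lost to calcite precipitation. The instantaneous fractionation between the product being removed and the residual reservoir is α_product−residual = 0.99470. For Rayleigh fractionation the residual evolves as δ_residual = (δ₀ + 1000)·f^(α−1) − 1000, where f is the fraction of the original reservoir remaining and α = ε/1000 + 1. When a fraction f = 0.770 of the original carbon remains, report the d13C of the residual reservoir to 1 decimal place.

1.6 permil

Rayleigh residual: δ_res = (δ₀ + 1000)·f^(α−1) − 1000
α − 1 = -0.00530
f^(α−1) = 0.770^(-0.00530) = 1.001386
δ_res = (0.2 + 1000) × 1.001386 − 1000 = 1001.586 − 1000 = 1.59 permil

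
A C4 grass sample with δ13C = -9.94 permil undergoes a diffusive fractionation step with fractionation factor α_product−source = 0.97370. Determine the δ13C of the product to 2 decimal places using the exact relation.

δ_product = (δ_source + 1000)·α − 1000
δ_product = (-9.94 + 1000) × 0.97370 − 1000
δ_product = 964.021 − 1000 = -35.979 permil

-35.98 permil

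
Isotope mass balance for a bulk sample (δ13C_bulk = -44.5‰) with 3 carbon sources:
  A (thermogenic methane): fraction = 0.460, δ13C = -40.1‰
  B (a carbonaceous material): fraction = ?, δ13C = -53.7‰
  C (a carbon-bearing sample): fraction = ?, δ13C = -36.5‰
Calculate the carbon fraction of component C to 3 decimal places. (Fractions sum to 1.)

0.171

Let f_C and f_B be the unknown fractions; fractions sum to 1 so f_C + f_B = 0.540.
Mass balance: Σ fᵢ·δᵢ = δ_bulk ⇒ f_C·(-36.5) + f_B·(-53.7) = -44.5 − (-18.446) = -26.054
Substitute f_B = 0.540 − f_C:
f_C·(-36.5 − -53.7) = -26.054 − 0.540×(-53.7) = 2.944
f_C = 2.944 / 17.2 = 0.1712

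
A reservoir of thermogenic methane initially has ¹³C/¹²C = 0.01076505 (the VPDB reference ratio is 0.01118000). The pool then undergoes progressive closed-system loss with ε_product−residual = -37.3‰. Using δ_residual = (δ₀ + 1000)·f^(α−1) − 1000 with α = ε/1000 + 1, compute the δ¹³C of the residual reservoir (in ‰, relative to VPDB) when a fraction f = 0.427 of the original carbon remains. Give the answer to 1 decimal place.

-6.1‰

δ₀ = (0.01076505/0.01118000 − 1)×1000 = (0.962885 − 1)×1000 = -37.115‰
α − 1 = ε/1000 = -0.0373
f^(α−1) = 0.427^(-0.0373) = 1.032250
δ_res = (-37.115 + 1000) × 1.032250 − 1000 = 993.938 − 1000 = -6.06‰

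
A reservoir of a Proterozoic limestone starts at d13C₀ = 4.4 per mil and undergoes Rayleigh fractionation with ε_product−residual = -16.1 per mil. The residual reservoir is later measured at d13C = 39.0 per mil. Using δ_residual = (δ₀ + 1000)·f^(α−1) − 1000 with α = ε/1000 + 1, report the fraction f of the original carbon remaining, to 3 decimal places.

0.122

α − 1 = ε/1000 = -0.0161
(δ_res + 1000)/(δ₀ + 1000) = (39.0 + 1000)/(4.4 + 1000) = 1039.0/1004.4 = 1.034448
f = 1.034448^(1/-0.0161) = exp(ln(1.034448)/-0.0161) = exp(0.03387/-0.0161)
f = exp(-2.1036) = 0.1220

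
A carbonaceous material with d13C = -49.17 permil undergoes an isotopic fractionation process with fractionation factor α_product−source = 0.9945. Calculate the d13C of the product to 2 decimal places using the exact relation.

-54.40 permil

δ_product = (δ_source + 1000)·α − 1000
δ_product = (-49.17 + 1000) × 0.9945 − 1000
δ_product = 945.600 − 1000 = -54.400 permil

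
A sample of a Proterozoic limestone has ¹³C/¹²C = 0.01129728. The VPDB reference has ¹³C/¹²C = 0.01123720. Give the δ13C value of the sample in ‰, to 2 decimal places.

δ13C = (R_sample / R_standard − 1) × 1000
R_sample / R_standard = 0.01129728 / 0.01123720 = 1.005347
δ13C = (1.005347 − 1) × 1000 = 5.347‰

5.35‰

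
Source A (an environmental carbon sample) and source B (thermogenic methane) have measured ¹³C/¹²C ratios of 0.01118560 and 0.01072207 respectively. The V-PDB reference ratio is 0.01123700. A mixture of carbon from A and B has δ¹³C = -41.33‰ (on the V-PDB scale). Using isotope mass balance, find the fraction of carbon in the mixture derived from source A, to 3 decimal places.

0.109

δ_A = (0.01118560/0.01123700 − 1)×1000 = (0.995426 − 1)×1000 = -4.574‰
δ_B = (0.01072207/0.01123700 − 1)×1000 = (0.954175 − 1)×1000 = -45.825‰
f_A = (δ_mix − δ_B)/(δ_A − δ_B) = (-41.33 − (-45.825))/(-4.574 − (-45.825))
f_A = 4.495 / 41.250 = 0.1090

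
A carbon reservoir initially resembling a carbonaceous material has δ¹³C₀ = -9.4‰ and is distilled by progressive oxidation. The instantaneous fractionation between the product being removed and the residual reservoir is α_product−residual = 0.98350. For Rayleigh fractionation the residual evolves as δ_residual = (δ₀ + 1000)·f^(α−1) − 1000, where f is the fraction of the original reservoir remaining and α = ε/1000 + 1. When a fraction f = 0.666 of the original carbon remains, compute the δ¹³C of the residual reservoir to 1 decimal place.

-2.7‰

Rayleigh residual: δ_res = (δ₀ + 1000)·f^(α−1) − 1000
α − 1 = -0.01650
f^(α−1) = 0.666^(-0.01650) = 1.006729
δ_res = (-9.4 + 1000) × 1.006729 − 1000 = 997.266 − 1000 = -2.73‰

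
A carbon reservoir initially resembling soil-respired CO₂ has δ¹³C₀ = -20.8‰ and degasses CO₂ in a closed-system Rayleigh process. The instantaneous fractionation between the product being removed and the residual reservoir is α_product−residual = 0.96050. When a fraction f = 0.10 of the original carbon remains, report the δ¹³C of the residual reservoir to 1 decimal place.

Rayleigh residual: δ_res = (δ₀ + 1000)·f^(α−1) − 1000
α − 1 = -0.03950
f^(α−1) = 0.10^(-0.03950) = 1.095217
δ_res = (-20.8 + 1000) × 1.095217 − 1000 = 1072.436 − 1000 = 72.44‰

72.4‰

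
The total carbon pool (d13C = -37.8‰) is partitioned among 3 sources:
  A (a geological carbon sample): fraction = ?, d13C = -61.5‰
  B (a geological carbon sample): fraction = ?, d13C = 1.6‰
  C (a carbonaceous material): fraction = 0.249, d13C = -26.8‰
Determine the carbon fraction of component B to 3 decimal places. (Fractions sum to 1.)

Let f_B and f_A be the unknown fractions; fractions sum to 1 so f_B + f_A = 0.751.
Mass balance: Σ fᵢ·δᵢ = δ_bulk ⇒ f_B·(1.6) + f_A·(-61.5) = -37.8 − (-6.673) = -31.127
Substitute f_A = 0.751 − f_B:
f_B·(1.6 − -61.5) = -31.127 − 0.751×(-61.5) = 15.060
f_B = 15.060 / 63.1 = 0.2387

0.239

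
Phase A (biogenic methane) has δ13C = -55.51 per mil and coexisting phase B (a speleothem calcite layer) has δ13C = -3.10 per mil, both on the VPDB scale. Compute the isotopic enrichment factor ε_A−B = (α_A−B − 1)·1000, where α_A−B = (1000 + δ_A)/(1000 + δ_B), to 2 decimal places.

α_A−B = (1000 + -55.51) / (1000 + -3.10) = 944.49 / 996.90 = 0.947427
ε_A−B = (0.947427 − 1) × 1000 = -52.573 per mil
(The approximation ε ≈ δ_A − δ_B would give -52.41 per mil.)

-52.57 per mil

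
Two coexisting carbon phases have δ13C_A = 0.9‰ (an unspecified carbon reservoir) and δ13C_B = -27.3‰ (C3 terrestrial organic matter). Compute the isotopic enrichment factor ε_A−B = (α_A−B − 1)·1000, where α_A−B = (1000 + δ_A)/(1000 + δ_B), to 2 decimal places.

28.99‰

α_A−B = (1000 + 0.9) / (1000 + -27.3) = 1000.9 / 972.7 = 1.028991
ε_A−B = (1.028991 − 1) × 1000 = 28.991‰
(The approximation ε ≈ δ_A − δ_B would give 28.2‰.)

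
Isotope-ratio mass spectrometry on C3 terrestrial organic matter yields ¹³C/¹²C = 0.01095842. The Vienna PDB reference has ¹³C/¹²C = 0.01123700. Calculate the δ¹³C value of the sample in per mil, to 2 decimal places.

-24.79 per mil

δ¹³C = (R_sample / R_standard − 1) × 1000
R_sample / R_standard = 0.01095842 / 0.01123700 = 0.975209
δ¹³C = (0.975209 − 1) × 1000 = -24.791 per mil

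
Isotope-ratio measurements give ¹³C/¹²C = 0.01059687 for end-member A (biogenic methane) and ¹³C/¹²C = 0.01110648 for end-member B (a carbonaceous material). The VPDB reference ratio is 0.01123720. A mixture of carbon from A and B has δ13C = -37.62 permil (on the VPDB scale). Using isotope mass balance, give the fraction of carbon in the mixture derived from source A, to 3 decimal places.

0.573

δ_A = (0.01059687/0.01123720 − 1)×1000 = (0.943017 − 1)×1000 = -56.983 permil
δ_B = (0.01110648/0.01123720 − 1)×1000 = (0.988367 − 1)×1000 = -11.633 permil
f_A = (δ_mix − δ_B)/(δ_A − δ_B) = (-37.62 − (-11.633))/(-56.983 − (-11.633))
f_A = -25.987 / -45.350 = 0.5730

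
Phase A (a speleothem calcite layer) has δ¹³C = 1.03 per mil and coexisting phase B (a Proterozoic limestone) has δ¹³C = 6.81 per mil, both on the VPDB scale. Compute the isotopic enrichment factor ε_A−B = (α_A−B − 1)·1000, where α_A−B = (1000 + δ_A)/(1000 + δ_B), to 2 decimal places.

-5.74 per mil

α_A−B = (1000 + 1.03) / (1000 + 6.81) = 1001.03 / 1006.81 = 0.994259
ε_A−B = (0.994259 − 1) × 1000 = -5.741 per mil
(The approximation ε ≈ δ_A − δ_B would give -5.78 per mil.)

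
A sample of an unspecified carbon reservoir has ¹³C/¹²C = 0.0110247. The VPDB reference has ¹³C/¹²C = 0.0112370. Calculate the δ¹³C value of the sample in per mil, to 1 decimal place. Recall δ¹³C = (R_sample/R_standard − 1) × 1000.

δ¹³C = (R_sample / R_standard − 1) × 1000
R_sample / R_standard = 0.0110247 / 0.0112370 = 0.981107
δ¹³C = (0.981107 − 1) × 1000 = -18.89 per mil

-18.9 per mil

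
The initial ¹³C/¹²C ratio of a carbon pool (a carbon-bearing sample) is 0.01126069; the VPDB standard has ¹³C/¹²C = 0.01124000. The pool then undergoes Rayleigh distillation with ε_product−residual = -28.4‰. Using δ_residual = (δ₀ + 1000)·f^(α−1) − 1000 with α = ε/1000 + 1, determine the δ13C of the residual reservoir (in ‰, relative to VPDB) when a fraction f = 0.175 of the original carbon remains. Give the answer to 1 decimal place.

δ₀ = (0.01126069/0.01124000 − 1)×1000 = (1.001841 − 1)×1000 = 1.841‰
α − 1 = ε/1000 = -0.0284
f^(α−1) = 0.175^(-0.0284) = 1.050746
δ_res = (1.841 + 1000) × 1.050746 − 1000 = 1052.680 − 1000 = 52.68‰

52.7‰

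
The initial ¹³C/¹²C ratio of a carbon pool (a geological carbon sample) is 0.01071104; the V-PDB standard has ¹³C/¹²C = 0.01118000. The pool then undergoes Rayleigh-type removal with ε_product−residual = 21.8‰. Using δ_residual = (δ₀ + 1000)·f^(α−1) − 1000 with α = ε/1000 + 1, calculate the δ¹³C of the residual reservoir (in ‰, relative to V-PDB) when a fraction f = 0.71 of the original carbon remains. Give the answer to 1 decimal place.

-49.1‰

δ₀ = (0.01071104/0.01118000 − 1)×1000 = (0.958054 − 1)×1000 = -41.946‰
α − 1 = ε/1000 = 0.0218
f^(α−1) = 0.71^(0.0218) = 0.992562
δ_res = (-41.946 + 1000) × 0.992562 − 1000 = 950.927 − 1000 = -49.07‰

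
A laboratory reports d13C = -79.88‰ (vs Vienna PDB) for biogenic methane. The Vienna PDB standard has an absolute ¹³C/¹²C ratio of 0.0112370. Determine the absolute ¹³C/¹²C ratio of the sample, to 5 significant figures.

0.010339

R_sample = R_standard × (d13C/1000 + 1)
R_sample = 0.0112370 × (-79.88/1000 + 1) = 0.0112370 × 0.920120
R_sample = 0.0103394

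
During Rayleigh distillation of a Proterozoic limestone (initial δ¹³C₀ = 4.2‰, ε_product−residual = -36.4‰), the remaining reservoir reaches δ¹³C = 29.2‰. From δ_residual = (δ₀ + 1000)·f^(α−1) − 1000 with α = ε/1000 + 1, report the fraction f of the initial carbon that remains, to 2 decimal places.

0.51

α − 1 = ε/1000 = -0.0364
(δ_res + 1000)/(δ₀ + 1000) = (29.2 + 1000)/(4.2 + 1000) = 1029.2/1004.2 = 1.024895
f = 1.024895^(1/-0.0364) = exp(ln(1.024895)/-0.0364) = exp(0.02459/-0.0364)
f = exp(-0.6756) = 0.5089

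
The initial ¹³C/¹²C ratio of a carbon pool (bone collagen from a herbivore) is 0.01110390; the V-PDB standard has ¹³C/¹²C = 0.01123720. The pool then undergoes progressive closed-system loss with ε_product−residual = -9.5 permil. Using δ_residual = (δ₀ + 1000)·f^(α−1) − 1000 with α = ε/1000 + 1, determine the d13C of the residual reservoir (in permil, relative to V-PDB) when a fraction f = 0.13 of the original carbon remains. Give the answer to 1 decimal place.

δ₀ = (0.01110390/0.01123720 − 1)×1000 = (0.988138 − 1)×1000 = -11.862 permil
α − 1 = ε/1000 = -0.0095
f^(α−1) = 0.13^(-0.0095) = 1.019571
δ_res = (-11.862 + 1000) × 1.019571 − 1000 = 1007.477 − 1000 = 7.48 permil

7.5 permil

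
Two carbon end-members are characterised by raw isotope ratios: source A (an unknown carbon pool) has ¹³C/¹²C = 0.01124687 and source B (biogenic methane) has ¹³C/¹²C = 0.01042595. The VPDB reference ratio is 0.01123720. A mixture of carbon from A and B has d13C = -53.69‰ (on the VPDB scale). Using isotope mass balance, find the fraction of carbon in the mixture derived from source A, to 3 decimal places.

δ_A = (0.01124687/0.01123720 − 1)×1000 = (1.000861 − 1)×1000 = 0.861‰
δ_B = (0.01042595/0.01123720 − 1)×1000 = (0.927807 − 1)×1000 = -72.193‰
f_A = (δ_mix − δ_B)/(δ_A − δ_B) = (-53.69 − (-72.193))/(0.861 − (-72.193))
f_A = 18.503 / 73.054 = 0.2533

0.253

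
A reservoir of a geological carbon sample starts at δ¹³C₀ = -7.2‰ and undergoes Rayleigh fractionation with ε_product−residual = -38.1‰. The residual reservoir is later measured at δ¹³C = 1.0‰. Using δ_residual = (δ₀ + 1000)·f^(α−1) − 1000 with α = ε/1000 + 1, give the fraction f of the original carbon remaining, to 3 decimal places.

α − 1 = ε/1000 = -0.0381
(δ_res + 1000)/(δ₀ + 1000) = (1.0 + 1000)/(-7.2 + 1000) = 1001.0/992.8 = 1.008259
f = 1.008259^(1/-0.0381) = exp(ln(1.008259)/-0.0381) = exp(0.00823/-0.0381)
f = exp(-0.2159) = 0.8058

0.806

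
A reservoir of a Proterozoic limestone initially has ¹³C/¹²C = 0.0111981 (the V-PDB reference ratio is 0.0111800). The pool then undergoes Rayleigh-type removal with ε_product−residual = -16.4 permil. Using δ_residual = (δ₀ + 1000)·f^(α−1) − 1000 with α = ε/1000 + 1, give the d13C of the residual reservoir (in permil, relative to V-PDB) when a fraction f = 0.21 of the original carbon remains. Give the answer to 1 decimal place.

δ₀ = (0.0111981/0.0111800 − 1)×1000 = (1.001619 − 1)×1000 = 1.619 permil
α − 1 = ε/1000 = -0.0164
f^(α−1) = 0.21^(-0.0164) = 1.025925
δ_res = (1.619 + 1000) × 1.025925 − 1000 = 1027.586 − 1000 = 27.59 permil

27.6 permil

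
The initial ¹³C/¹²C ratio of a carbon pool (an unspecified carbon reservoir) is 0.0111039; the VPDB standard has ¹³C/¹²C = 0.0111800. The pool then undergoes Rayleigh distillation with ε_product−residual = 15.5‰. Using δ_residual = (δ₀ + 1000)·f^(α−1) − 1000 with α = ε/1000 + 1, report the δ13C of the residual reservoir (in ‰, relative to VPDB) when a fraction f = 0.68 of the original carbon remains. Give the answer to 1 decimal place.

-12.7‰

δ₀ = (0.0111039/0.0111800 − 1)×1000 = (0.993193 − 1)×1000 = -6.807‰
α − 1 = ε/1000 = 0.0155
f^(α−1) = 0.68^(0.0155) = 0.994040
δ_res = (-6.807 + 1000) × 0.994040 − 1000 = 987.274 − 1000 = -12.73‰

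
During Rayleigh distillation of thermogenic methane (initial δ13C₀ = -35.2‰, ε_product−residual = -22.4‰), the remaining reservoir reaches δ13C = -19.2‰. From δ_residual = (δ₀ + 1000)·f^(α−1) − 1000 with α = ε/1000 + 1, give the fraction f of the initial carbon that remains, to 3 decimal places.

α − 1 = ε/1000 = -0.0224
(δ_res + 1000)/(δ₀ + 1000) = (-19.2 + 1000)/(-35.2 + 1000) = 980.8/964.8 = 1.016584
f = 1.016584^(1/-0.0224) = exp(ln(1.016584)/-0.0224) = exp(0.01645/-0.0224)
f = exp(-0.7343) = 0.4799

0.480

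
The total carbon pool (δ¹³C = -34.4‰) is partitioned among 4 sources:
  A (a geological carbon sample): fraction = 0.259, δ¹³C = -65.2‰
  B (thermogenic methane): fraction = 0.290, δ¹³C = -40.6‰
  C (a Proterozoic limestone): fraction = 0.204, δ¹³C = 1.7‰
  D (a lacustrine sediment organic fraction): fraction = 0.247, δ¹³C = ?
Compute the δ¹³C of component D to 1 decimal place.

-24.6‰

Isotope mass balance: δ_bulk = Σ fᵢ·δᵢ.
-34.4 = 0.259×(-65.2) + 0.290×(-40.6) + 0.204×(1.7) + 0.247×δ_D
0.247·δ_D = -34.4 − (-28.314) = -6.086
δ_D = -6.086 / 0.247 = -24.64‰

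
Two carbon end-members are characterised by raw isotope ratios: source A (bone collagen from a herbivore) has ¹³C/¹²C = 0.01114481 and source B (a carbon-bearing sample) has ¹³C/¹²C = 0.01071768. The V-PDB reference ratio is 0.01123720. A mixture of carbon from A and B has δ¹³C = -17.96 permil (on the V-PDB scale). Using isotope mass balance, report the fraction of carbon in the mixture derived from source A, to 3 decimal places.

0.744

δ_A = (0.01114481/0.01123720 − 1)×1000 = (0.991778 − 1)×1000 = -8.222 permil
δ_B = (0.01071768/0.01123720 − 1)×1000 = (0.953768 − 1)×1000 = -46.232 permil
f_A = (δ_mix − δ_B)/(δ_A − δ_B) = (-17.96 − (-46.232))/(-8.222 − (-46.232))
f_A = 28.272 / 38.010 = 0.7438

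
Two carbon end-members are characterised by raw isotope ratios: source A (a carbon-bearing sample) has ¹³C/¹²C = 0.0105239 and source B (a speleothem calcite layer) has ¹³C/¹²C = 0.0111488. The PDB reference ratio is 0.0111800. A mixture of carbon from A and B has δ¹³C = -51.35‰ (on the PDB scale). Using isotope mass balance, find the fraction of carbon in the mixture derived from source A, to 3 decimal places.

0.869

δ_A = (0.0105239/0.0111800 − 1)×1000 = (0.941315 − 1)×1000 = -58.685‰
δ_B = (0.0111488/0.0111800 − 1)×1000 = (0.997209 − 1)×1000 = -2.791‰
f_A = (δ_mix − δ_B)/(δ_A − δ_B) = (-51.35 − (-2.791))/(-58.685 − (-2.791))
f_A = -48.559 / -55.894 = 0.8688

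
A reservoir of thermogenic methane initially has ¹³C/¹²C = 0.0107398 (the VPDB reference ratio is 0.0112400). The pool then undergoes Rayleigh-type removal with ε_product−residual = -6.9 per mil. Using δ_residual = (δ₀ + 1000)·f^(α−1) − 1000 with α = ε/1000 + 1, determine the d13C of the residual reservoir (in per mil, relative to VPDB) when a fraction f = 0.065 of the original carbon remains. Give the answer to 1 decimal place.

δ₀ = (0.0107398/0.0112400 − 1)×1000 = (0.955498 − 1)×1000 = -44.502 per mil
α − 1 = ε/1000 = -0.0069
f^(α−1) = 0.065^(-0.0069) = 1.019039
δ_res = (-44.502 + 1000) × 1.019039 − 1000 = 973.690 − 1000 = -26.31 per mil

-26.3 per mil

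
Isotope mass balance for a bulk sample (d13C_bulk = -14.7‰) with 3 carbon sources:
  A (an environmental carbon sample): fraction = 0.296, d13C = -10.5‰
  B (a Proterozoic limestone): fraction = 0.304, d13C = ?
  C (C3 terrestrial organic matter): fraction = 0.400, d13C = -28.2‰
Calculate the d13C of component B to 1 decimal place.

Isotope mass balance: δ_bulk = Σ fᵢ·δᵢ.
-14.7 = 0.296×(-10.5) + 0.304×δ_B + 0.400×(-28.2)
0.304·δ_B = -14.7 − (-14.388) = -0.312
δ_B = -0.312 / 0.304 = -1.03‰

-1.0‰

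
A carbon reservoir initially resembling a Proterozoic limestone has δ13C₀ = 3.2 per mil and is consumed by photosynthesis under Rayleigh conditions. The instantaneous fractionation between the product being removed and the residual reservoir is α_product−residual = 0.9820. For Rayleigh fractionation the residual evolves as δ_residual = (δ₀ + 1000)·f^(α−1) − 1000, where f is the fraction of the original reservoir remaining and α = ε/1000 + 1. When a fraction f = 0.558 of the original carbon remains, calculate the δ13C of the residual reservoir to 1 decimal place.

13.8 per mil

Rayleigh residual: δ_res = (δ₀ + 1000)·f^(α−1) − 1000
α − 1 = -0.01800
f^(α−1) = 0.558^(-0.01800) = 1.010556
δ_res = (3.2 + 1000) × 1.010556 − 1000 = 1013.790 − 1000 = 13.79 per mil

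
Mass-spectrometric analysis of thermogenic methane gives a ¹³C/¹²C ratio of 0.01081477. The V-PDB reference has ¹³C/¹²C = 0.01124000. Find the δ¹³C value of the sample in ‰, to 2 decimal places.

δ¹³C = (R_sample / R_standard − 1) × 1000
R_sample / R_standard = 0.01081477 / 0.01124000 = 0.962168
δ¹³C = (0.962168 − 1) × 1000 = -37.832‰

-37.83‰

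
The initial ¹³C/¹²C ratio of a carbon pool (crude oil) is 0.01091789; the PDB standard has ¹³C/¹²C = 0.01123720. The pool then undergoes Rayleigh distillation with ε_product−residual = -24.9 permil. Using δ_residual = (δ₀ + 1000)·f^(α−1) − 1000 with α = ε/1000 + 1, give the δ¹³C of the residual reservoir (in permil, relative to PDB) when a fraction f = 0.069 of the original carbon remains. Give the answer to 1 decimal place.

38.5 permil

δ₀ = (0.01091789/0.01123720 − 1)×1000 = (0.971585 − 1)×1000 = -28.415 permil
α − 1 = ε/1000 = -0.0249
f^(α−1) = 0.069^(-0.0249) = 1.068840
δ_res = (-28.415 + 1000) × 1.068840 − 1000 = 1038.468 − 1000 = 38.47 permil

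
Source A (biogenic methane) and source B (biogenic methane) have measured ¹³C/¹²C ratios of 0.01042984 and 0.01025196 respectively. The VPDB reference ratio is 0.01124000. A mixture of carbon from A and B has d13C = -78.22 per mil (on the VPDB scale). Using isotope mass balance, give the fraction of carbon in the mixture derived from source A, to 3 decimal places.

δ_A = (0.01042984/0.01124000 − 1)×1000 = (0.927922 − 1)×1000 = -72.078 per mil
δ_B = (0.01025196/0.01124000 − 1)×1000 = (0.912096 − 1)×1000 = -87.904 per mil
f_A = (δ_mix − δ_B)/(δ_A − δ_B) = (-78.22 − (-87.904))/(-72.078 − (-87.904))
f_A = 9.684 / 15.826 = 0.6119

0.612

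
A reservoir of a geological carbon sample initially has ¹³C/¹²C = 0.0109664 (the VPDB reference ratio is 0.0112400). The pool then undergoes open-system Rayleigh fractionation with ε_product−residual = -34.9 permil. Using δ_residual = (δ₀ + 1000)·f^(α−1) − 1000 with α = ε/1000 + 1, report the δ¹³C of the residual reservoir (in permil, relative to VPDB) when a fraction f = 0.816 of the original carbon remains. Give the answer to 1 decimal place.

δ₀ = (0.0109664/0.0112400 − 1)×1000 = (0.975658 − 1)×1000 = -24.342 permil
α − 1 = ε/1000 = -0.0349
f^(α−1) = 0.816^(-0.0349) = 1.007122
δ_res = (-24.342 + 1000) × 1.007122 − 1000 = 982.607 − 1000 = -17.39 permil

-17.4 permil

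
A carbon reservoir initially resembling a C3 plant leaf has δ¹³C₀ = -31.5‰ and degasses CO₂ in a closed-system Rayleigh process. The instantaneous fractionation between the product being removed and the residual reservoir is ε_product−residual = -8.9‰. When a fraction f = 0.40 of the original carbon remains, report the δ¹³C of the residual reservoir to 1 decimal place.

-23.6‰

Rayleigh residual: δ_res = (δ₀ + 1000)·f^(α−1) − 1000
α = ε/1000 + 1 = 0.99110, so α − 1 = -0.00890
f^(α−1) = 0.40^(-0.00890) = 1.008188
δ_res = (-31.5 + 1000) × 1.008188 − 1000 = 976.430 − 1000 = -23.57‰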